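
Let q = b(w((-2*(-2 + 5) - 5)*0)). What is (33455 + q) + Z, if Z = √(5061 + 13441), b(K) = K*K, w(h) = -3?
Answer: 33464 + 29*√22 ≈ 33600.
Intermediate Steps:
b(K) = K²
Z = 29*√22 (Z = √18502 = 29*√22 ≈ 136.02)
q = 9 (q = (-3)² = 9)
(33455 + q) + Z = (33455 + 9) + 29*√22 = 33464 + 29*√22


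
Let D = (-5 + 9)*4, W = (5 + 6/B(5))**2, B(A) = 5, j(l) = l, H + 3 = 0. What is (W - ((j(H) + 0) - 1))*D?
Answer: 16976/25 ≈ 679.04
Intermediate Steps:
H = -3 (H = -3 + 0 = -3)
W = 961/25 (W = (5 + 6/5)**2 = (31/5)**2 = 961/25 ≈ 38.440)
D = 16 (D = 4*4 = 16)
(W - ((j(H) + 0) - 1))*D = (961/25 - ((-3 + 0) - 1))*16 = (961/25 - (-3 - 1))*16 = (961/25 - 1*(-4))*16 = (961/25 + 4)*16 = (1061/25)*16 = 16976/25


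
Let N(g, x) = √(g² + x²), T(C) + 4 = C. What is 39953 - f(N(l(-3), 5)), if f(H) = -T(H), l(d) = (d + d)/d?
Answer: 39949 + √29 ≈ 39954.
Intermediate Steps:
l(d) = 2 (l(d) = (2*d)/d = 2)
T(C) = -4 + C
f(H) = 4 - H (f(H) = -(-4 + H) = 4 - H)
39953 - f(N(l(-3), 5)) = 39953 - (4 - √(2² + 5²)) = 39953 - (4 - √(4 + 25)) = 39953 - (4 - √29) = 39953 + (-4 + √29) = 39949 + √29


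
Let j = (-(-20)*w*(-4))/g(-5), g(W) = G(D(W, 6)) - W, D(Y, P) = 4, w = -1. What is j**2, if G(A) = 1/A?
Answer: 102400/441 ≈ 232.20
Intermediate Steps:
G(A) = 1/A
g(W) = 1/4 - W
j = 320/21 (j = (-(-20)*(-1)*(-4))/(1/4 - 1*(-5)) = (-5*4*(-4))/(1/4 + 5) = (-20*(-4))/(21/4) = 80*(4/21) = 320/21 ≈ 15.238)
j**2 = (320/21)**2 = 102400/441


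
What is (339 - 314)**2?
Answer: 625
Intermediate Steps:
(339 - 314)**2 = 25**2 = 625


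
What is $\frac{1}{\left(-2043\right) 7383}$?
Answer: $- \frac{1}{15083469} \approx -6.6298 \cdot 10^{-8}$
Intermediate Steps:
$\frac{1}{\left(-2043\right) 7383} = \left(- \frac{1}{2043}\right) \frac{1}{7383} = - \frac{1}{15083469}$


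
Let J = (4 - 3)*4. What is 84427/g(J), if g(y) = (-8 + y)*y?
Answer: -84427/16 ≈ -5276.7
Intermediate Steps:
J = 4 (J = 1*4 = 4)
g(y) = y*(-8 + y)
84427/g(J) = 84427/((4*(-8 + 4))) = 84427/((4*(-4))) = 84427/(-16) = 84427*(-1/16) = -84427/16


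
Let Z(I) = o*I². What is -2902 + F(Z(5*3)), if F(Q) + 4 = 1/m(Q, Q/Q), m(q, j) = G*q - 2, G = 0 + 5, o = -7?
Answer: -22890563/7877 ≈ -2906.0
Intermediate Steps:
G = 5
m(q, j) = -2 + 5*q (m(q, j) = 5*q - 2 = -2 + 5*q)
Z(I) = -7*I²
F(Q) = -4 + 1/(-2 + 5*Q)
-2902 + F(Z(5*3)) = -2902 + (9 - (-140)*(5*3)²)/(-2 + 5*(-7*(5*3)²)) = -2902 + (9 - (-140)*15²)/(-2 + 5*(-7*15²)) = -2902 + (9 - (-140)*225)/(-2 + 5*(-7*225)) = -2902 + (9 - 20*(-1575))/(-2 + 5*(-1575)) = -2902 + (9 + 31500)/(-2 - 7875) = -2902 + 31509/(-7877) = -2902 - 1/7877*31509 = -2902 - 31509/7877 = -22890563/7877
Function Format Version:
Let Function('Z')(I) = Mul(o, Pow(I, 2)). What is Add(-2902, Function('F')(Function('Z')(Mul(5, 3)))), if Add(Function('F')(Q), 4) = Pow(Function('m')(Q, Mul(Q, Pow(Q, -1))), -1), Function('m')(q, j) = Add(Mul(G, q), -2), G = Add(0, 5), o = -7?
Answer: Rational(-22890563, 7877) ≈ -2906.0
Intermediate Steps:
G = 5
Function('m')(q, j) = Add(-2, Mul(5, q)) (Function('m')(q, j) = Add(Mul(5, q), -2) = Add(-2, Mul(5, q)))
Function('Z')(I) = Mul(-7, Pow(I, 2))
Function('F')(Q) = Add(-4, Pow(Add(-2, Mul(5, Q)), -1))
Add(-2902, Function('F')(Function('Z')(Mul(5, 3)))) = Add(-2902, Mul(Pow(Add(-2, Mul(5, Mul(-7, Pow(Mul(5, 3), 2)))), -1), Add(9, Mul(-20, Mul(-7, Pow(Mul(5, 3), 2)))))) = Add(-2902, Mul(Pow(Add(-2, Mul(5, Mul(-7, Pow(15, 2)))), -1), Add(9, Mul(-20, Mul(-7, Pow(15, 2)))))) = Add(-2902, Mul(Pow(Add(-2, Mul(5, Mul(-7, 225))), -1), Add(9, Mul(-20, Mul(-7, 225))))) = Add(-2902, Mul(Pow(Add(-2, Mul(5, -1575)), -1), Add(9, Mul(-20, -1575)))) = Add(-2902, Mul(Pow(Add(-2, -7875), -1), Add(9, 31500))) = Add(-2902, Mul(Pow(-7877, -1), 31509)) = Add(-2902, Mul(Rational(-1, 7877), 31509)) = Add(-2902, Rational(-31509, 7877)) = Rational(-22890563, 7877)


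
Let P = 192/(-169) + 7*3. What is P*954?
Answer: 3202578/169 ≈ 18950.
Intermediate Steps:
P = 3357/169 (P = 192*(-1/169) + 21 = -192/169 + 21 = 3357/169 ≈ 19.864)
P*954 = (3357/169)*954 = 3202578/169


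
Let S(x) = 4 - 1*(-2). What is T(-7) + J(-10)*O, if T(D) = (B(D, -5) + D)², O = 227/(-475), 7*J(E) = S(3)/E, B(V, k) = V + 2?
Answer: 2394681/16625 ≈ 144.04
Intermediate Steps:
B(V, k) = 2 + V
S(x) = 6 (S(x) = 4 + 2 = 6)
J(E) = 6/(7*E) (J(E) = (6/E)/7 = 6/(7*E))
O = -227/475 (O = 227*(-1/475) = -227/475 ≈ -0.47789)
T(D) = (2 + 2*D)² (T(D) = ((2 + D) + D)² = (2 + 2*D)²)
T(-7) + J(-10)*O = 4*(1 - 7)² + ((6/7)/(-10))*(-227/475) = 4*(-6)² + ((6/7)*(-⅒))*(-227/475) = 4*36 - 3/35*(-227/475) = 144 + 681/16625 = 2394681/16625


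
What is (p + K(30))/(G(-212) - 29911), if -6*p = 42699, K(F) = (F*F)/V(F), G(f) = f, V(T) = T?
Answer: 14173/60246 ≈ 0.23525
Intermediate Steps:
K(F) = F (K(F) = (F*F)/F = F²/F = F)
p = -14233/2 (p = -⅙*42699 = -14233/2 ≈ -7116.5)
(p + K(30))/(G(-212) - 29911) = (-14233/2 + 30)/(-212 - 29911) = -14173/2/(-30123) = -14173/2*(-1/30123) = 14173/60246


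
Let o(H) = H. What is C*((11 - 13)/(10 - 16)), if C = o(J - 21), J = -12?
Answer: -11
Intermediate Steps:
C = -33 (C = -12 - 21 = -33)
C*((11 - 13)/(10 - 16)) = -33*(11 - 13)/(10 - 16) = -(-66)/(-6) = -(-66)*(-1)/6 = -33*⅓ = -11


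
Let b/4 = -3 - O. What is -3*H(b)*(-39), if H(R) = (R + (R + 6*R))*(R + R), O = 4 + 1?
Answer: 1916928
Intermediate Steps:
O = 5
b = -32 (b = 4*(-3 - 1*5) = 4*(-3 - 5) = 4*(-8) = -32)
H(R) = 16*R² (H(R) = (R + 7*R)*(2*R) = (8*R)*(2*R) = 16*R²)
-3*H(b)*(-39) = -48*(-32)²*(-39) = -48*1024*(-39) = -3*16384*(-39) = -49152*(-39) = 1916928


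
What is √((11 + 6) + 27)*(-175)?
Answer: -350*√11 ≈ -1160.8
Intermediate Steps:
√((11 + 6) + 27)*(-175) = √(17 + 27)*(-175) = √44*(-175) = (2*√11)*(-175) = -350*√11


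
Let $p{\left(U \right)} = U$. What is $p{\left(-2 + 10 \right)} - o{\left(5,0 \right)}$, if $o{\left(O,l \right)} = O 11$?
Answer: $-47$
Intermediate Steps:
$o{\left(O,l \right)} = 11 O$
$p{\left(-2 + 10 \right)} - o{\left(5,0 \right)} = \left(-2 + 10\right) - 11 \cdot 5 = 8 - 55 = -47$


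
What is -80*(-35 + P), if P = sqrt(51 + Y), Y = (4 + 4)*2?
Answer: 2800 - 80*sqrt(67) ≈ 2145.2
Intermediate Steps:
Y = 16 (Y = 8*2 = 16)
P = sqrt(67) (P = sqrt(51 + 16) = sqrt(67) ≈ 8.1853)
-80*(-35 + P) = -80*(-35 + sqrt(67)) = 2800 - 80*sqrt(67)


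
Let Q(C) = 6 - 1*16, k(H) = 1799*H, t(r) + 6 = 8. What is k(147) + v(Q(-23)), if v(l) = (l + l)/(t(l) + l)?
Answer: 528911/2 ≈ 2.6446e+5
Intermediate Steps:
t(r) = 2 (t(r) = -6 + 8 = 2)
Q(C) = -10 (Q(C) = 6 - 16 = -10)
v(l) = 2*l/(2 + l) (v(l) = (l + l)/(2 + l) = (2*l)/(2 + l) = 2*l/(2 + l))
k(147) + v(Q(-23)) = 1799*147 + 2*(-10)/(2 - 10) = 264453 + 2*(-10)/(-8) = 264453 + 2*(-10)*(-⅛) = 264453 + 5/2 = 528911/2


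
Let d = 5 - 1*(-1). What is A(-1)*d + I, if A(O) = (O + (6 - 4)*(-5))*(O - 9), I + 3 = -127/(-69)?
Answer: 45460/69 ≈ 658.84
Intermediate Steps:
I = -80/69 (I = -3 - 127/(-69) = -3 - 127*(-1/69) = -3 + 127/69 = -80/69 ≈ -1.1594)
d = 6 (d = 5 + 1 = 6)
A(O) = (-10 + O)*(-9 + O) (A(O) = (O + 2*(-5))*(-9 + O) = (O - 10)*(-9 + O) = (-10 + O)*(-9 + O))
A(-1)*d + I = (90 + (-1)**2 - 19*(-1))*6 - 80/69 = (90 + 1 + 19)*6 - 80/69 = 110*6 - 80/69 = 660 - 80/69 = 45460/69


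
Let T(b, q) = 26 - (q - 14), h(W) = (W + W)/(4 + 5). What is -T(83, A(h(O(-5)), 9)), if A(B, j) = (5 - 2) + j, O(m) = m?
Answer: -28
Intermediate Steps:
h(W) = 2*W/9 (h(W) = (2*W)/9 = (2*W)*(⅑) = 2*W/9)
A(B, j) = 3 + j
T(b, q) = 40 - q (T(b, q) = 26 - (-14 + q) = 26 + (14 - q) = 40 - q)
-T(83, A(h(O(-5)), 9)) = -(40 - (3 + 9)) = -(40 - 1*12) = -(40 - 12) = -1*28 = -28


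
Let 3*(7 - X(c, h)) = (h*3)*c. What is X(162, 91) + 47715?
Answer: 32980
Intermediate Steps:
X(c, h) = 7 - c*h (X(c, h) = 7 - h*3*c/3 = 7 - 3*h*c/3 = 7 - c*h)
X(162, 91) + 47715 = (7 - 1*162*91) + 47715 = (7 - 14742) + 47715 = -14735 + 47715 = 32980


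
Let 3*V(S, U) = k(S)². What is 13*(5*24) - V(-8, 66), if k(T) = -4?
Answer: 4664/3 ≈ 1554.7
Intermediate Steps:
V(S, U) = 16/3 (V(S, U) = (⅓)*(-4)² = (⅓)*16 = 16/3)
13*(5*24) - V(-8, 66) = 13*(5*24) - 1*16/3 = 13*120 - 16/3 = 1560 - 16/3 = 4664/3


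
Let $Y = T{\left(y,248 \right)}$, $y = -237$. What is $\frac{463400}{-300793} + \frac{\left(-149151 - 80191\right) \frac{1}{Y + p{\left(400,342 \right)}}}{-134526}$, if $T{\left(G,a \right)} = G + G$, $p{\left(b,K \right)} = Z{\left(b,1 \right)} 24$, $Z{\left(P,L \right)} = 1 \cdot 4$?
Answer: $- \frac{11816629081703}{7647786553302} \approx -1.5451$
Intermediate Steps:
$Z{\left(P,L \right)} = 4$
$p{\left(b,K \right)} = 96$ ($p{\left(b,K \right)} = 4 \cdot 24 = 96$)
$T{\left(G,a \right)} = 2 G$
$Y = -474$ ($Y = 2 \left(-237\right) = -474$)
$\frac{463400}{-300793} + \frac{\left(-149151 - 80191\right) \frac{1}{Y + p{\left(400,342 \right)}}}{-134526} = \frac{463400}{-300793} + \frac{\left(-149151 - 80191\right) \frac{1}{-474 + 96}}{-134526} = 463400 \left(- \frac{1}{300793}\right) + - \frac{229342}{-378} \left(- \frac{1}{134526}\right) = - \frac{463400}{300793} + \left(-229342\right) \left(- \frac{1}{378}\right) \left(- \frac{1}{134526}\right) = - \frac{463400}{300793} + \frac{114671}{189} \left(- \frac{1}{134526}\right) = - \frac{463400}{300793} - \frac{114671}{25425414} = - \frac{11816629081703}{7647786553302}$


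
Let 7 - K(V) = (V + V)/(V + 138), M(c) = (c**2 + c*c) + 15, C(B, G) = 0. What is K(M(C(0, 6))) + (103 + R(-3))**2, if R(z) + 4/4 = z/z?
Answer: 541406/51 ≈ 10616.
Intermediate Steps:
R(z) = 0 (R(z) = -1 + z/z = -1 + 1 = 0)
M(c) = 15 + 2*c**2 (M(c) = (c**2 + c**2) + 15 = 2*c**2 + 15 = 15 + 2*c**2)
K(V) = 7 - 2*V/(138 + V) (K(V) = 7 - (V + V)/(V + 138) = 7 - 2*V/(138 + V))
K(M(C(0, 6))) + (103 + R(-3))**2 = (966 + 5*(15 + 2*0**2))/(138 + (15 + 2*0**2)) + (103 + 0)**2 = (966 + 5*(15 + 2*0))/(138 + (15 + 2*0)) + 103**2 = (966 + 5*(15 + 0))/(138 + (15 + 0)) + 10609 = (966 + 5*15)/(138 + 15) + 10609 = (966 + 75)/153 + 10609 = (1/153)*1041 + 10609 = 347/51 + 10609 = 541406/51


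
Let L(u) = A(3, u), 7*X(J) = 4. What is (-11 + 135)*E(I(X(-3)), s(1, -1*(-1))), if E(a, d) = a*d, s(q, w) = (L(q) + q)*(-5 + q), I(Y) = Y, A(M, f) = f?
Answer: -3968/7 ≈ -566.86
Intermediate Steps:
X(J) = 4/7 (X(J) = (⅐)*4 = 4/7)
L(u) = u
s(q, w) = 2*q*(-5 + q) (s(q, w) = (q + q)*(-5 + q) = (2*q)*(-5 + q) = 2*q*(-5 + q))
(-11 + 135)*E(I(X(-3)), s(1, -1*(-1))) = (-11 + 135)*(4*(2*1*(-5 + 1))/7) = 124*(4*(2*1*(-4))/7) = 124*((4/7)*(-8)) = 124*(-32/7) = -3968/7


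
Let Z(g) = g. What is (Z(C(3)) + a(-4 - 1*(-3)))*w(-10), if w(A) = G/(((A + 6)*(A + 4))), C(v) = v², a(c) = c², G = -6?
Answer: -5/2 ≈ -2.5000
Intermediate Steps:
w(A) = -6/((4 + A)*(6 + A)) (w(A) = -6*1/((A + 4)*(A + 6)) = -6*1/((4 + A)*(6 + A)) = -6/((4 + A)*(6 + A)))
(Z(C(3)) + a(-4 - 1*(-3)))*w(-10) = (3² + (-4 - 1*(-3))²)*(-6/(24 + (-10)² + 10*(-10))) = (9 + (-4 + 3)²)*(-6/(24 + 100 - 100)) = (9 + (-1)²)*(-6/24) = (9 + 1)*(-6*1/24) = 10*(-¼) = -5/2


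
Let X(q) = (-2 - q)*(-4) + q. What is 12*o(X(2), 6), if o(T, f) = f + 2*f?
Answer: 216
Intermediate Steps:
X(q) = 8 + 5*q (X(q) = (8 + 4*q) + q = 8 + 5*q)
o(T, f) = 3*f
12*o(X(2), 6) = 12*(3*6) = 12*18 = 216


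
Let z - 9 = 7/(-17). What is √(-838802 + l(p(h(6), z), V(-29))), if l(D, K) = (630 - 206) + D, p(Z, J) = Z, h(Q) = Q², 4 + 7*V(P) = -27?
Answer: I*√838342 ≈ 915.61*I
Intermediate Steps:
V(P) = -31/7 (V(P) = -4/7 + (⅐)*(-27) = -4/7 - 27/7 = -31/7)
z = 146/17 (z = 9 + 7/(-17) = 9 + 7*(-1/17) = 9 - 7/17 = 146/17 ≈ 8.5882)
l(D, K) = 424 + D
√(-838802 + l(p(h(6), z), V(-29))) = √(-838802 + (424 + 6²)) = √(-838802 + (424 + 36)) = √(-838802 + 460) = √(-838342) = I*√838342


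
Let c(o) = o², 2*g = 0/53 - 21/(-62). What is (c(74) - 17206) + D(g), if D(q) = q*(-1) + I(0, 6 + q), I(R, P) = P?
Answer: -11724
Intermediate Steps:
g = 21/124 (g = (0/53 - 21/(-62))/2 = (0*(1/53) - 21*(-1/62))/2 = (0 + 21/62)/2 = (½)*(21/62) = 21/124 ≈ 0.16935)
D(q) = 6 (D(q) = q*(-1) + (6 + q) = -q + (6 + q) = 6)
(c(74) - 17206) + D(g) = (74² - 17206) + 6 = (5476 - 17206) + 6 = -11730 + 6 = -11724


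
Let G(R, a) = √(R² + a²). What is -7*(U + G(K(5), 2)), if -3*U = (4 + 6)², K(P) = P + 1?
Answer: 700/3 - 14*√10 ≈ 189.06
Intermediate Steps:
K(P) = 1 + P
U = -100/3 (U = -(4 + 6)²/3 = -⅓*10² = -⅓*100 = -100/3 ≈ -33.333)
-7*(U + G(K(5), 2)) = -7*(-100/3 + √((1 + 5)² + 2²)) = -7*(-100/3 + √(6² + 4)) = -7*(-100/3 + √(36 + 4)) = -7*(-100/3 + √40) = -7*(-100/3 + 2*√10) = 700/3 - 14*√10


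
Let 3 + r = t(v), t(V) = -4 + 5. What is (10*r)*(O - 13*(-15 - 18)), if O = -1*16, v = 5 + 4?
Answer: -8260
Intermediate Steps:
v = 9
t(V) = 1
r = -2 (r = -3 + 1 = -2)
O = -16
(10*r)*(O - 13*(-15 - 18)) = (10*(-2))*(-16 - 13*(-15 - 18)) = -20*(-16 - 13*(-33)) = -20*(-16 + 429) = -20*413 = -8260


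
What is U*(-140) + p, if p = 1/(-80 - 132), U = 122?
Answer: -3620961/212 ≈ -17080.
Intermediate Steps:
p = -1/212 (p = 1/(-212) = -1/212 ≈ -0.0047170)
U*(-140) + p = 122*(-140) - 1/212 = -17080 - 1/212 = -3620961/212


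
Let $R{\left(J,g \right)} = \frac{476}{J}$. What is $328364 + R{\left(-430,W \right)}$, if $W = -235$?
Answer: $\frac{70598022}{215} \approx 3.2836 \cdot 10^{5}$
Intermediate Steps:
$328364 + R{\left(-430,W \right)} = 328364 + \frac{476}{-430} = 328364 + 476 \left(- \frac{1}{430}\right) = 328364 - \frac{238}{215} = \frac{70598022}{215}$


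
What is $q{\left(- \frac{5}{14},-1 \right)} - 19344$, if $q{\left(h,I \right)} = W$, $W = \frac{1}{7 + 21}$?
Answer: $- \frac{541631}{28} \approx -19344.0$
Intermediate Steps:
$W = \frac{1}{28} \approx 0.035714$
$q{\left(h,I \right)} = \frac{1}{28}$
$q{\left(- \frac{5}{14},-1 \right)} - 19344 = \frac{1}{28} - 19344 = - \frac{541631}{28}$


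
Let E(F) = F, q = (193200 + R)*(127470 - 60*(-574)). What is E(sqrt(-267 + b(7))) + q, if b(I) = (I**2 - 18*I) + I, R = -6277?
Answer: 30264702930 + I*sqrt(337) ≈ 3.0265e+10 + 18.358*I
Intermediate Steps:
b(I) = I**2 - 17*I
q = 30264702930 (q = (193200 - 6277)*(127470 - 60*(-574)) = 186923*(127470 + 34440) = 186923*161910 = 30264702930)
E(sqrt(-267 + b(7))) + q = sqrt(-267 + 7*(-17 + 7)) + 30264702930 = sqrt(-267 + 7*(-10)) + 30264702930 = sqrt(-267 - 70) + 30264702930 = sqrt(-337) + 30264702930 = I*sqrt(337) + 30264702930 = 30264702930 + I*sqrt(337)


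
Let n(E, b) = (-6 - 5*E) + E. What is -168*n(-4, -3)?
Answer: -1680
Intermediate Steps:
n(E, b) = -6 - 4*E
-168*n(-4, -3) = -168*(-6 - 4*(-4)) = -168*(-6 + 16) = -168*10 = -1680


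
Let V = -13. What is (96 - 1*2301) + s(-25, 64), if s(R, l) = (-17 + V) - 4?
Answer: -2239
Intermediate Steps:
s(R, l) = -34 (s(R, l) = (-17 - 13) - 4 = -30 - 4 = -34)
(96 - 1*2301) + s(-25, 64) = (96 - 1*2301) - 34 = (96 - 2301) - 34 = -2205 - 34 = -2239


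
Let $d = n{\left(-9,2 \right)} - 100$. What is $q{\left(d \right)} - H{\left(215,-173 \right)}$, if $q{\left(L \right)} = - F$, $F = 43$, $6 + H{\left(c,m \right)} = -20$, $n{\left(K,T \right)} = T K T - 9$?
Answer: $-17$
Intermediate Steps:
$n{\left(K,T \right)} = -9 + K T^{2}$ ($n{\left(K,T \right)} = K T T - 9 = K T^{2} - 9 = -9 + K T^{2}$)
$H{\left(c,m \right)} = -26$ ($H{\left(c,m \right)} = -6 - 20 = -26$)
$d = -145$ ($d = \left(-9 - 9 \cdot 2^{2}\right) - 100 = \left(-9 - 36\right) - 100 = -45 - 100 = -145$)
$q{\left(L \right)} = -43$ ($q{\left(L \right)} = \left(-1\right) 43 = -43$)
$q{\left(d \right)} - H{\left(215,-173 \right)} = -43 - -26 = -43 + 26 = -17$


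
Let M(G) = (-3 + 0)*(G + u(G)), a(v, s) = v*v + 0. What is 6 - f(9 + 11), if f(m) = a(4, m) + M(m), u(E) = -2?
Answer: 44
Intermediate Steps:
a(v, s) = v**2 (a(v, s) = v**2 + 0 = v**2)
M(G) = 6 - 3*G (M(G) = (-3 + 0)*(G - 2) = -3*(-2 + G) = 6 - 3*G)
f(m) = 22 - 3*m (f(m) = 4**2 + (6 - 3*m) = 16 + (6 - 3*m) = 22 - 3*m)
6 - f(9 + 11) = 6 - (22 - 3*(9 + 11)) = 6 - (22 - 3*20) = 6 - (22 - 60) = 6 - 1*(-38) = 6 + 38 = 44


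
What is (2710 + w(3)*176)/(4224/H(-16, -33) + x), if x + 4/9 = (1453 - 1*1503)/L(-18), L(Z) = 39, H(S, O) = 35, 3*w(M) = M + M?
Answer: 6269445/243569 ≈ 25.740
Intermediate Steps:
w(M) = 2*M/3 (w(M) = (M + M)/3 = (2*M)/3 = 2*M/3)
x = -202/117 (x = -4/9 + (1453 - 1*1503)/39 = -4/9 + (1453 - 1503)*(1/39) = -4/9 - 50*1/39 = -4/9 - 50/39 = -202/117 ≈ -1.7265)
(2710 + w(3)*176)/(4224/H(-16, -33) + x) = (2710 + ((⅔)*3)*176)/(4224/35 - 202/117) = (2710 + 2*176)/(4224*(1/35) - 202/117) = (2710 + 352)/(4224/35 - 202/117) = 3062/(487138/4095) = 3062*(4095/487138) = 6269445/243569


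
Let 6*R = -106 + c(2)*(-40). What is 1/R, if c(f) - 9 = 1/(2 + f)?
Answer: -3/238 ≈ -0.012605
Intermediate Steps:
c(f) = 9 + 1/(2 + f)
R = -238/3 (R = (-106 + ((19 + 9*2)/(2 + 2))*(-40))/6 = (-106 + ((19 + 18)/4)*(-40))/6 = (-106 + ((¼)*37)*(-40))/6 = (-106 + (37/4)*(-40))/6 = (-106 - 370)/6 = (⅙)*(-476) = -238/3 ≈ -79.333)
1/R = 1/(-238/3) = -3/238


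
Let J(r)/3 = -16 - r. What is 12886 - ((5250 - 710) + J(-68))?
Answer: 8190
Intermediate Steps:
J(r) = -48 - 3*r (J(r) = 3*(-16 - r) = -48 - 3*r)
12886 - ((5250 - 710) + J(-68)) = 12886 - ((5250 - 710) + (-48 - 3*(-68))) = 12886 - (4540 + (-48 + 204)) = 12886 - (4540 + 156) = 12886 - 1*4696 = 12886 - 4696 = 8190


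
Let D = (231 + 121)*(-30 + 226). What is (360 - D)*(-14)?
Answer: 960848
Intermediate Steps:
D = 68992 (D = 352*196 = 68992)
(360 - D)*(-14) = (360 - 1*68992)*(-14) = (360 - 68992)*(-14) = -68632*(-14) = 960848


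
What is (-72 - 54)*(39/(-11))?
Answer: 4914/11 ≈ 446.73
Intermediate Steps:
(-72 - 54)*(39/(-11)) = -4914*(-1)/11 = -126*(-39/11) = 4914/11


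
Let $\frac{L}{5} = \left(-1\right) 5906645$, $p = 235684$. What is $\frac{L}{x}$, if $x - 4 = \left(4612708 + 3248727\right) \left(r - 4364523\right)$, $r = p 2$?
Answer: $\frac{29533225}{30605784977421} \approx 9.6496 \cdot 10^{-7}$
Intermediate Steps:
$L = -29533225$ ($L = 5 \left(\left(-1\right) 5906645\right) = 5 \left(-5906645\right) = -29533225$)
$r = 471368$ ($r = 235684 \cdot 2 = 471368$)
$x = -30605784977421$ ($x = 4 + \left(4612708 + 3248727\right) \left(471368 - 4364523\right) = 4 + 7861435 \left(-3893155\right) = 4 - 30605784977425 = -30605784977421$)
$\frac{L}{x} = - \frac{29533225}{-30605784977421} = \left(-29533225\right) \left(- \frac{1}{30605784977421}\right) = \frac{29533225}{30605784977421}$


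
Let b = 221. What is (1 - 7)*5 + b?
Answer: 191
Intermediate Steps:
(1 - 7)*5 + b = (1 - 7)*5 + 221 = -6*5 + 221 = -30 + 221 = 191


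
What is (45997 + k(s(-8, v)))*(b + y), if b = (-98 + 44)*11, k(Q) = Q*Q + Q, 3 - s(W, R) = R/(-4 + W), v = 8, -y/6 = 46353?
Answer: -12824684936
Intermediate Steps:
y = -278118 (y = -6*46353 = -278118)
s(W, R) = 3 - R/(-4 + W)
k(Q) = Q + Q² (k(Q) = Q² + Q = Q + Q²)
b = -594 (b = -54*11 = -594)
(45997 + k(s(-8, v)))*(b + y) = (45997 + ((-12 - 1*8 + 3*(-8))/(-4 - 8))*(1 + (-12 - 1*8 + 3*(-8))/(-4 - 8)))*(-594 - 278118) = (45997 + ((-12 - 8 - 24)/(-12))*(1 + (-12 - 8 - 24)/(-12)))*(-278712) = (45997 + (-1/12*(-44))*(1 - 1/12*(-44)))*(-278712) = (45997 + 11*(1 + 11/3)/3)*(-278712) = (45997 + (11/3)*(14/3))*(-278712) = (45997 + 154/9)*(-278712) = (414127/9)*(-278712) = -12824684936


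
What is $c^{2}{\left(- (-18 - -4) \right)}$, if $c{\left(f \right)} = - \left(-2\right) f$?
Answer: $784$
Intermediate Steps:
$c{\left(f \right)} = 2 f$
$c^{2}{\left(- (-18 - -4) \right)} = \left(2 \left(- (-18 - -4)\right)\right)^{2} = \left(2 \left(- (-18 + 4)\right)\right)^{2} = \left(2 \left(\left(-1\right) \left(-14\right)\right)\right)^{2} = \left(2 \cdot 14\right)^{2} = 28^{2} = 784$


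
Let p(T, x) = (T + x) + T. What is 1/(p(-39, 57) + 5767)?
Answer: 1/5746 ≈ 0.00017403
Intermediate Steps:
p(T, x) = x + 2*T
1/(p(-39, 57) + 5767) = 1/((57 + 2*(-39)) + 5767) = 1/((57 - 78) + 5767) = 1/(-21 + 5767) = 1/5746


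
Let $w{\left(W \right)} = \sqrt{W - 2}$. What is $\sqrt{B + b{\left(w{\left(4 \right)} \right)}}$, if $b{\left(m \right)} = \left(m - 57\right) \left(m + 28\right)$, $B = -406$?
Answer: $\sqrt{-2000 - 29 \sqrt{2}} \approx 45.178 i$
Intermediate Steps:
$w{\left(W \right)} = \sqrt{-2 + W}$
$b{\left(m \right)} = \left(-57 + m\right) \left(28 + m\right)$
$\sqrt{B + b{\left(w{\left(4 \right)} \right)}} = \sqrt{-406 - \left(1596 - 2 + 29 \sqrt{-2 + 4}\right)} = \sqrt{-406 - \left(1596 - 2 + 29 \sqrt{2}\right)} = \sqrt{-406 - \left(1594 + 29 \sqrt{2}\right)} = \sqrt{-2000 - 29 \sqrt{2}}$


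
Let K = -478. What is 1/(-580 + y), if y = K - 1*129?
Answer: -1/1187 ≈ -0.00084246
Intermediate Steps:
y = -607 (y = -478 - 1*129 = -478 - 129 = -607)
1/(-580 + y) = 1/(-580 - 607) = 1/(-1187) = -1/1187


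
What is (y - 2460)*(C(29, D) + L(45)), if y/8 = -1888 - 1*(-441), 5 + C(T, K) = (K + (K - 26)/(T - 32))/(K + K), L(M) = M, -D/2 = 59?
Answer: -33370590/59 ≈ -5.6560e+5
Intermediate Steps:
D = -118 (D = -2*59 = -118)
C(T, K) = -5 + (K + (-26 + K)/(-32 + T))/(2*K) (C(T, K) = -5 + (K + (K - 26)/(T - 32))/(K + K) = -5 + (K + (-26 + K)/(-32 + T))/((2*K)) = -5 + (K + (-26 + K)/(-32 + T))*(1/(2*K)) = -5 + (K + (-26 + K)/(-32 + T))/(2*K))
y = -11576 (y = 8*(-1888 - 1*(-441)) = 8*(-1888 + 441) = 8*(-1447) = -11576)
(y - 2460)*(C(29, D) + L(45)) = (-11576 - 2460)*((½)*(-26 + 289*(-118) - 9*(-118)*29)/(-118*(-32 + 29)) + 45) = -14036*((½)*(-1/118)*(-26 - 34102 + 30798)/(-3) + 45) = -14036*((½)*(-1/118)*(-⅓)*(-3330) + 45) = -14036*(-555/118 + 45) = -14036*4755/118 = -33370590/59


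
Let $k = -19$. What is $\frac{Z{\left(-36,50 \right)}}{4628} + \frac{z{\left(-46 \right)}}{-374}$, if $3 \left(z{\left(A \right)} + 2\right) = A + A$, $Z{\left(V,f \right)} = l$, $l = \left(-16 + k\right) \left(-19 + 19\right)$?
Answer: $\frac{49}{561} \approx 0.087344$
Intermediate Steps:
$l = 0$ ($l = \left(-16 - 19\right) \left(-19 + 19\right) = \left(-35\right) 0 = 0$)
$Z{\left(V,f \right)} = 0$
$z{\left(A \right)} = -2 + \frac{2 A}{3}$ ($z{\left(A \right)} = -2 + \frac{A + A}{3} = -2 + \frac{2 A}{3}$)
$\frac{Z{\left(-36,50 \right)}}{4628} + \frac{z{\left(-46 \right)}}{-374} = \frac{0}{4628} + \frac{-2 + \frac{2}{3} \left(-46\right)}{-374} = 0 \cdot \frac{1}{4628} + \left(-2 - \frac{92}{3}\right) \left(- \frac{1}{374}\right) = 0 - - \frac{49}{561} = 0 + \frac{49}{561} = \frac{49}{561}$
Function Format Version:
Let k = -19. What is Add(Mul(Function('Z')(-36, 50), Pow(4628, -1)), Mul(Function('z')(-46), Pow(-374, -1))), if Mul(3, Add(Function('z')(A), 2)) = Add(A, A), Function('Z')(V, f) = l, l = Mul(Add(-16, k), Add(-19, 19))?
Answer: Rational(49, 561) ≈ 0.087344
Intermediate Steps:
l = 0 (l = Mul(Add(-16, -19), Add(-19, 19)) = Mul(-35, 0) = 0)
Function('Z')(V, f) = 0
Function('z')(A) = Add(-2, Mul(Rational(2, 3), A)) (Function('z')(A) = Add(-2, Mul(Rational(1, 3), Add(A, A))) = Add(-2, Mul(Rational(1, 3), Mul(2, A))) = Add(-2, Mul(Rational(2, 3), A)))
Add(Mul(Function('Z')(-36, 50), Pow(4628, -1)), Mul(Function('z')(-46), Pow(-374, -1))) = Add(Mul(0, Pow(4628, -1)), Mul(Add(-2, Mul(Rational(2, 3), -46)), Pow(-374, -1))) = Add(Mul(0, Rational(1, 4628)), Mul(Add(-2, Rational(-92, 3)), Rational(-1, 374))) = Add(0, Mul(Rational(-98, 3), Rational(-1, 374))) = Add(0, Rational(49, 561)) = Rational(49, 561)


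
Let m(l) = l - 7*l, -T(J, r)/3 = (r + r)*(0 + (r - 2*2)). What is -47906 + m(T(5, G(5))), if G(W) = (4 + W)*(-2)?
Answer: -33650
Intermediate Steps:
G(W) = -8 - 2*W
T(J, r) = -6*r*(-4 + r) (T(J, r) = -3*(r + r)*(0 + (r - 2*2)) = -3*2*r*(0 + (r - 4)) = -3*2*r*(0 + (-4 + r)) = -3*2*r*(-4 + r) = -6*r*(-4 + r))
m(l) = -6*l
-47906 + m(T(5, G(5))) = -47906 - 36*(-8 - 2*5)*(4 - (-8 - 2*5)) = -47906 - 36*(-8 - 10)*(4 - (-8 - 10)) = -47906 - 36*(-18)*(4 - 1*(-18)) = -47906 - 36*(-18)*(4 + 18) = -47906 - 36*(-18)*22 = -47906 - 6*(-2376) = -47906 + 14256 = -33650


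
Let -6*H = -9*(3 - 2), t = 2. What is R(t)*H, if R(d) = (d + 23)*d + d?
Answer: 78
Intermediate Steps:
R(d) = d + d*(23 + d) (R(d) = (23 + d)*d + d = d*(23 + d) + d = d + d*(23 + d))
H = 3/2 (H = -(-3)*(3 - 2)/2 = -(-3)/2 = -1/6*(-9) = 3/2 ≈ 1.5000)
R(t)*H = (2*(24 + 2))*(3/2) = (2*26)*(3/2) = 52*(3/2) = 78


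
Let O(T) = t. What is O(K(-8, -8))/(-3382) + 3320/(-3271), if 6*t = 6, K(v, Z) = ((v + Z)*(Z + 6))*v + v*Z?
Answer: -11231511/11062522 ≈ -1.0153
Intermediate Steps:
K(v, Z) = Z*v + v*(6 + Z)*(Z + v) (K(v, Z) = ((Z + v)*(6 + Z))*v + Z*v = ((6 + Z)*(Z + v))*v + Z*v = v*(6 + Z)*(Z + v) + Z*v = Z*v + v*(6 + Z)*(Z + v))
t = 1 (t = (⅙)*6 = 1)
O(T) = 1
O(K(-8, -8))/(-3382) + 3320/(-3271) = 1/(-3382) + 3320/(-3271) = 1*(-1/3382) + 3320*(-1/3271) = -1/3382 - 3320/3271 = -11231511/11062522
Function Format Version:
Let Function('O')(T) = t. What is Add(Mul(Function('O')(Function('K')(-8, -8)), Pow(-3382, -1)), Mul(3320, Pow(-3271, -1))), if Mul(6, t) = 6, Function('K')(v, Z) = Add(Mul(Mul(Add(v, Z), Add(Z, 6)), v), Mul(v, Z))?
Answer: Rational(-11231511, 11062522) ≈ -1.0153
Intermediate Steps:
Function('K')(v, Z) = Add(Mul(Z, v), Mul(v, Add(6, Z), Add(Z, v))) (Function('K')(v, Z) = Add(Mul(Mul(Add(Z, v), Add(6, Z)), v), Mul(Z, v)) = Add(Mul(Mul(Add(6, Z), Add(Z, v)), v), Mul(Z, v)) = Add(Mul(v, Add(6, Z), Add(Z, v)), Mul(Z, v)) = Add(Mul(Z, v), Mul(v, Add(6, Z), Add(Z, v))))
t = 1 (t = Mul(Rational(1, 6), 6) = 1)
Function('O')(T) = 1
Add(Mul(Function('O')(Function('K')(-8, -8)), Pow(-3382, -1)), Mul(3320, Pow(-3271, -1))) = Add(Mul(1, Pow(-3382, -1)), Mul(3320, Pow(-3271, -1))) = Add(Mul(1, Rational(-1, 3382)), Mul(3320, Rational(-1, 3271))) = Add(Rational(-1, 3382), Rational(-3320, 3271)) = Rational(-11231511, 11062522)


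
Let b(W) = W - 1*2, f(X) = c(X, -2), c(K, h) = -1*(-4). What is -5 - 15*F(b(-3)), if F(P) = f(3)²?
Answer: -245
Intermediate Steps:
c(K, h) = 4
f(X) = 4
b(W) = -2 + W (b(W) = W - 2 = -2 + W)
F(P) = 16 (F(P) = 4² = 16)
-5 - 15*F(b(-3)) = -5 - 15*16 = -5 - 240 = -245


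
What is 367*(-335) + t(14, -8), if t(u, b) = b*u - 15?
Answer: -123072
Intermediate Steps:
t(u, b) = -15 + b*u
367*(-335) + t(14, -8) = 367*(-335) + (-15 - 8*14) = -122945 + (-15 - 112) = -122945 - 127 = -123072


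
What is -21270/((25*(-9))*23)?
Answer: 1418/345 ≈ 4.1101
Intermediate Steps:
-21270/((25*(-9))*23) = -21270/((-225*23)) = -21270/(-5175) = -21270*(-1/5175) = 1418/345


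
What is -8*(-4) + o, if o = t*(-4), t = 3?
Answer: 20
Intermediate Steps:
o = -12 (o = 3*(-4) = -12)
-8*(-4) + o = -8*(-4) - 12 = 32 - 12 = 20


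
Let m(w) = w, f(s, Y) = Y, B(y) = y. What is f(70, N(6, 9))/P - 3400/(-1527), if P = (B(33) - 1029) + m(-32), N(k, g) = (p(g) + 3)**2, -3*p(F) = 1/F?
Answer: 211519000/95362677 ≈ 2.2180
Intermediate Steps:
p(F) = -1/(3*F)
N(k, g) = (3 - 1/(3*g))**2 (N(k, g) = (-1/(3*g) + 3)**2 = (3 - 1/(3*g))**2)
P = -1028 (P = (33 - 1029) - 32 = -996 - 32 = -1028)
f(70, N(6, 9))/P - 3400/(-1527) = ((1/9)*(-1 + 9*9)**2/9**2)/(-1028) - 3400/(-1527) = ((1/9)*(1/81)*(-1 + 81)**2)*(-1/1028) - 3400*(-1/1527) = ((1/9)*(1/81)*80**2)*(-1/1028) + 3400/1527 = ((1/9)*(1/81)*6400)*(-1/1028) + 3400/1527 = (6400/729)*(-1/1028) + 3400/1527 = -1600/187353 + 3400/1527 = 211519000/95362677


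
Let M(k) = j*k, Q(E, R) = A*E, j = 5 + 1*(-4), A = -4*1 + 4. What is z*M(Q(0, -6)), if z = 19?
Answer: 0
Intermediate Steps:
A = 0 (A = -4 + 4 = 0)
j = 1 (j = 5 - 4 = 1)
Q(E, R) = 0 (Q(E, R) = 0*E = 0)
M(k) = k (M(k) = 1*k = k)
z*M(Q(0, -6)) = 19*0 = 0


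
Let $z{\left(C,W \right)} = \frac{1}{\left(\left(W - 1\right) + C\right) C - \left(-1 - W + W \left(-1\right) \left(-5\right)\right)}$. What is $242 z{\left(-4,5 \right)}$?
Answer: $- \frac{242}{19} \approx -12.737$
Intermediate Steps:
$z{\left(C,W \right)} = \frac{1}{1 - 4 W + C \left(-1 + C + W\right)}$ ($z{\left(C,W \right)} = \frac{1}{\left(\left(-1 + W\right) + C\right) C - \left(-1 - W + - W \left(-5\right)\right)} = \frac{1}{\left(-1 + C + W\right) C + \left(\left(1 + W\right) - 5 W\right)} = \frac{1}{C \left(-1 + C + W\right) - \left(-1 + 4 W\right)} = \frac{1}{1 - 4 W + C \left(-1 + C + W\right)}$)
$242 z{\left(-4,5 \right)} = \frac{242}{1 + \left(-4\right)^{2} - -4 - 20 - 20} = \frac{242}{1 + 16 + 4 - 20 - 20} = \frac{242}{-19} = 242 \left(- \frac{1}{19}\right) = - \frac{242}{19}$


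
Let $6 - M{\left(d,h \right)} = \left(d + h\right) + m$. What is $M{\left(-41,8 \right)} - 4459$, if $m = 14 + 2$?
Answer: $-4436$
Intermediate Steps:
$m = 16$
$M{\left(d,h \right)} = -10 - d - h$ ($M{\left(d,h \right)} = 6 - \left(\left(d + h\right) + 16\right) = 6 - \left(16 + d + h\right) = -10 - d - h$)
$M{\left(-41,8 \right)} - 4459 = \left(-10 - -41 - 8\right) - 4459 = \left(-10 + 41 - 8\right) - 4459 = 23 - 4459 = -4436$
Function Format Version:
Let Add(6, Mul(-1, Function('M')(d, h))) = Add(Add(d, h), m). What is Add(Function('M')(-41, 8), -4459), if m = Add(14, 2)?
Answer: -4436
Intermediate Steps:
m = 16
Function('M')(d, h) = Add(-10, Mul(-1, d), Mul(-1, h)) (Function('M')(d, h) = Add(6, Mul(-1, Add(Add(d, h), 16))) = Add(6, Mul(-1, Add(16, d, h))) = Add(6, Add(-16, Mul(-1, d), Mul(-1, h))) = Add(-10, Mul(-1, d), Mul(-1, h)))
Add(Function('M')(-41, 8), -4459) = Add(Add(-10, Mul(-1, -41), Mul(-1, 8)), -4459) = Add(Add(-10, 41, -8), -4459) = Add(23, -4459) = -4436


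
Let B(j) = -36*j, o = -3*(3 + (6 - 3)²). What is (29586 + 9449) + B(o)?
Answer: 40331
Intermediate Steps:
o = -36 (o = -3*(3 + 3²) = -3*(3 + 9) = -3*12 = -36)
(29586 + 9449) + B(o) = (29586 + 9449) - 36*(-36) = 39035 + 1296 = 40331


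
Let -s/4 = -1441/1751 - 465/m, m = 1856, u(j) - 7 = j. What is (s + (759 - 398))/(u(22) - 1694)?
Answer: -19785881/90183504 ≈ -0.21940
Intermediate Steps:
u(j) = 7 + j
s = 3488711/812464 (s = -4*(-1441/1751 - 465/1856) = -4*(-3488711/3249856) = 3488711/812464 ≈ 4.2940)
(s + (759 - 398))/(u(22) - 1694) = (3488711/812464 + (759 - 398))/((7 + 22) - 1694) = (3488711/812464 + 361)/(29 - 1694) = (296788215/812464)/(-1665) = (296788215/812464)*(-1/1665) = -19785881/90183504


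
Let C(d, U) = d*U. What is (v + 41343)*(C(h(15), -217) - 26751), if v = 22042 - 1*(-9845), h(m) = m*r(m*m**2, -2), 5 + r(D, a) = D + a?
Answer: -804767748930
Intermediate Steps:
r(D, a) = -5 + D + a (r(D, a) = -5 + (D + a) = -5 + D + a)
h(m) = m*(-7 + m**3) (h(m) = m*(-5 + m*m**2 - 2) = m*(-5 + m**3 - 2) = m*(-7 + m**3))
C(d, U) = U*d
v = 31887 (v = 22042 + 9845 = 31887)
(v + 41343)*(C(h(15), -217) - 26751) = (31887 + 41343)*(-3255*(-7 + 15**3) - 26751) = 73230*(-3255*(-7 + 3375) - 26751) = 73230*(-3255*3368 - 26751) = 73230*(-217*50520 - 26751) = 73230*(-10962840 - 26751) = 73230*(-10989591) = -804767748930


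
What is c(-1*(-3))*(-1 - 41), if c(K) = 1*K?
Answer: -126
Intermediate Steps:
c(K) = K
c(-1*(-3))*(-1 - 41) = (-1*(-3))*(-1 - 41) = 3*(-42) = -126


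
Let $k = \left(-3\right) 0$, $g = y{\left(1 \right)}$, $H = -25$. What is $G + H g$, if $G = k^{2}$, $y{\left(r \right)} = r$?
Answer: $-25$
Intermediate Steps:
$g = 1$
$k = 0$
$G = 0$ ($G = 0^{2} = 0$)
$G + H g = 0 - 25 = -25$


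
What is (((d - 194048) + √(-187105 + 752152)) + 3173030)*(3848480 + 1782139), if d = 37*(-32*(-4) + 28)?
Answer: 16806012582726 + 16891857*√62783 ≈ 1.6810e+13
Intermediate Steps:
d = 5772 (d = 37*(128 + 28) = 37*156 = 5772)
(((d - 194048) + √(-187105 + 752152)) + 3173030)*(3848480 + 1782139) = (((5772 - 194048) + √(-187105 + 752152)) + 3173030)*(3848480 + 1782139) = ((-188276 + √565047) + 3173030)*5630619 = ((-188276 + 3*√62783) + 3173030)*5630619 = (2984754 + 3*√62783)*5630619 = 16806012582726 + 16891857*√62783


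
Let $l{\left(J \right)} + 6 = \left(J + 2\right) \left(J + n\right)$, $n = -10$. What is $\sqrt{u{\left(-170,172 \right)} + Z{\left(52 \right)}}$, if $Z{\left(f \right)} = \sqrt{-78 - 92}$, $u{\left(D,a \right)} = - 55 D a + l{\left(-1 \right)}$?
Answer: $\sqrt{1608183 + i \sqrt{170}} \approx 1268.1 + 0.005 i$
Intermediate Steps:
$l{\left(J \right)} = -6 + \left(-10 + J\right) \left(2 + J\right)$ ($l{\left(J \right)} = -6 + \left(J + 2\right) \left(J - 10\right) = -6 + \left(2 + J\right) \left(-10 + J\right) = -6 + \left(-10 + J\right) \left(2 + J\right)$)
$u{\left(D,a \right)} = -17 - 55 D a$ ($u{\left(D,a \right)} = - 55 D a - \left(18 - 1\right) = - 55 D a + \left(-26 + 1 + 8\right) = - 55 D a - 17 = -17 - 55 D a$)
$Z{\left(f \right)} = i \sqrt{170}$ ($Z{\left(f \right)} = \sqrt{-170} = i \sqrt{170}$)
$\sqrt{u{\left(-170,172 \right)} + Z{\left(52 \right)}} = \sqrt{\left(-17 - \left(-9350\right) 172\right) + i \sqrt{170}} = \sqrt{\left(-17 + 1608200\right) + i \sqrt{170}} = \sqrt{1608183 + i \sqrt{170}}$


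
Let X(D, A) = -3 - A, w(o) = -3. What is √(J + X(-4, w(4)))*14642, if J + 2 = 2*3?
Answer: 29284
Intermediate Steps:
J = 4 (J = -2 + 2*3 = -2 + 6 = 4)
√(J + X(-4, w(4)))*14642 = √(4 + (-3 - 1*(-3)))*14642 = √(4 + (-3 + 3))*14642 = √(4 + 0)*14642 = √4*14642 = 2*14642 = 29284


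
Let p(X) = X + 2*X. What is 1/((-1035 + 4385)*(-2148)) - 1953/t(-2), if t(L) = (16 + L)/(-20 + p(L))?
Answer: 26099166599/7195800 ≈ 3627.0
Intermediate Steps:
p(X) = 3*X
t(L) = (16 + L)/(-20 + 3*L)
1/((-1035 + 4385)*(-2148)) - 1953/t(-2) = 1/((-1035 + 4385)*(-2148)) - 1953*(-20 + 3*(-2))/(16 - 2) = -1/2148/3350 - 1953/(14/(-20 - 6)) = (1/3350)*(-1/2148) - 1953/(14/(-26)) = -1/7195800 - 1953/((-1/26*14)) = -1/7195800 - 1953/(-7/13) = -1/7195800 - 1953*(-13/7) = -1/7195800 + 3627 = 26099166599/7195800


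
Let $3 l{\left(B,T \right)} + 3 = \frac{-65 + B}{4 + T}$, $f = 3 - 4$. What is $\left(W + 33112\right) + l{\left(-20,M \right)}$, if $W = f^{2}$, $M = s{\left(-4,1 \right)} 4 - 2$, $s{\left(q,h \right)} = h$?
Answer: $\frac{595931}{18} \approx 33107.0$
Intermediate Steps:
$f = -1$
$M = 2$ ($M = 1 \cdot 4 - 2 = 4 - 2 = 2$)
$l{\left(B,T \right)} = -1 + \frac{-65 + B}{3 \left(4 + T\right)}$ ($l{\left(B,T \right)} = -1 + \frac{\left(-65 + B\right) \frac{1}{4 + T}}{3} = -1 + \frac{\frac{1}{4 + T} \left(-65 + B\right)}{3} = -1 + \frac{-65 + B}{3 \left(4 + T\right)}$)
$W = 1$ ($W = \left(-1\right)^{2} = 1$)
$\left(W + 33112\right) + l{\left(-20,M \right)} = \left(1 + 33112\right) + \frac{-77 - 20 - 6}{3 \left(4 + 2\right)} = 33113 + \frac{-77 - 20 - 6}{3 \cdot 6} = 33113 + \frac{1}{3} \cdot \frac{1}{6} \left(-103\right) = 33113 - \frac{103}{18} = \frac{595931}{18}$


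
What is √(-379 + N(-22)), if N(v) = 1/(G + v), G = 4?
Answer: I*√13646/6 ≈ 19.469*I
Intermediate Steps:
N(v) = 1/(4 + v)
√(-379 + N(-22)) = √(-379 + 1/(4 - 22)) = √(-379 + 1/(-18)) = √(-379 - 1/18) = √(-6823/18) = I*√13646/6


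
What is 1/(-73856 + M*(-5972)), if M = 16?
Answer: -1/169408 ≈ -5.9029e-6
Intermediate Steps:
1/(-73856 + M*(-5972)) = 1/(-73856 + 16*(-5972)) = 1/(-73856 - 95552) = 1/(-169408) = -1/169408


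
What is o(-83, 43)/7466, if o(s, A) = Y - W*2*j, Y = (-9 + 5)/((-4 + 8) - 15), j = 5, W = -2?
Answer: 112/41063 ≈ 0.0027275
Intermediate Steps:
Y = 4/11 (Y = -4/(4 - 15) = -4/(-11) = -4*(-1/11) = 4/11 ≈ 0.36364)
o(s, A) = 224/11 (o(s, A) = 4/11 - (-2*2)*5 = 4/11 - (-4)*5 = 4/11 - 1*(-20) = 4/11 + 20 = 224/11)
o(-83, 43)/7466 = (224/11)/7466 = (224/11)*(1/7466) = 112/41063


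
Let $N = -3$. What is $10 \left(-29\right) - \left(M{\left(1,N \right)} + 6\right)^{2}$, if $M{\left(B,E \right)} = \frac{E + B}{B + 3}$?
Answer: $- \frac{1281}{4} \approx -320.25$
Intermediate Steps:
$M{\left(B,E \right)} = \frac{B + E}{3 + B}$
$10 \left(-29\right) - \left(M{\left(1,N \right)} + 6\right)^{2} = 10 \left(-29\right) - \left(\frac{1 - 3}{3 + 1} + 6\right)^{2} = -290 - \left(\frac{1}{4} \left(-2\right) + 6\right)^{2} = -290 - \left(- \frac{1}{2} + 6\right)^{2} = -290 - \left(\frac{11}{2}\right)^{2} = -290 - \frac{121}{4} = - \frac{1281}{4}$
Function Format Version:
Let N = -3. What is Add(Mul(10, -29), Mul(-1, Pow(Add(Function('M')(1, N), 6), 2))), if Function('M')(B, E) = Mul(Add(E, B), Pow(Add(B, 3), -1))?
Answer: Rational(-1281, 4) ≈ -320.25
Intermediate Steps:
Function('M')(B, E) = Mul(Pow(Add(3, B), -1), Add(B, E)) (Function('M')(B, E) = Mul(Add(B, E), Pow(Add(3, B), -1)) = Mul(Pow(Add(3, B), -1), Add(B, E)))
Add(Mul(10, -29), Mul(-1, Pow(Add(Function('M')(1, N), 6), 2))) = Add(Mul(10, -29), Mul(-1, Pow(Add(Mul(Pow(Add(3, 1), -1), Add(1, -3)), 6), 2))) = Add(-290, Mul(-1, Pow(Add(Mul(Pow(4, -1), -2), 6), 2))) = Add(-290, Mul(-1, Pow(Add(Mul(Rational(1, 4), -2), 6), 2))) = Add(-290, Mul(-1, Pow(Add(Rational(-1, 2), 6), 2))) = Add(-290, Mul(-1, Pow(Rational(11, 2), 2))) = Add(-290, Mul(-1, Rational(121, 4))) = Add(-290, Rational(-121, 4)) = Rational(-1281, 4)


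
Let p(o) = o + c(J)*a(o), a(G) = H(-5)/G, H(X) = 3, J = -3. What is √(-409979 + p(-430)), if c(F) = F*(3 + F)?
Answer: 3*I*√45601 ≈ 640.63*I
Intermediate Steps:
a(G) = 3/G
p(o) = o (p(o) = o + (-3*(3 - 3))*(3/o) = o + (-3*0)*(3/o) = o + 0*(3/o) = o + 0 = o)
√(-409979 + p(-430)) = √(-409979 - 430) = √(-410409) = 3*I*√45601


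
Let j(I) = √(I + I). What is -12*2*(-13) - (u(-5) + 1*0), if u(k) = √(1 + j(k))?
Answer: 312 - √(1 + I*√10) ≈ 310.53 - 1.0763*I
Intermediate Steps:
j(I) = √2*√I (j(I) = √(2*I) = √2*√I)
u(k) = √(1 + √2*√k)
-12*2*(-13) - (u(-5) + 1*0) = -12*2*(-13) - (√(1 + √2*√(-5)) + 1*0) = -24*(-13) - (√(1 + √2*(I*√5)) + 0) = 312 - (√(1 + I*√10) + 0) = 312 - √(1 + I*√10)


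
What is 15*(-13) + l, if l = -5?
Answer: -200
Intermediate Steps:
15*(-13) + l = 15*(-13) - 5 = -195 - 5 = -200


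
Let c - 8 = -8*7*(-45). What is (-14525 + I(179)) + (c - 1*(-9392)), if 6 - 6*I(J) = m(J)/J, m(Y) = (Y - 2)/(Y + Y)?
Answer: -333739115/128164 ≈ -2604.0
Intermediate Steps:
c = 2528 (c = 8 - 8*7*(-45) = 8 - 56*(-45) = 8 + 2520 = 2528)
m(Y) = (-2 + Y)/(2*Y) (m(Y) = (-2 + Y)/((2*Y)) = (-2 + Y)*(1/(2*Y)) = (-2 + Y)/(2*Y))
I(J) = 1 - (-2 + J)/(12*J²) (I(J) = 1 - (-2 + J)/(2*J)/(6*J) = 1 - (-2 + J)/(12*J²))
(-14525 + I(179)) + (c - 1*(-9392)) = (-14525 + (1/12)*(2 - 1*179 + 12*179²)/179²) + (2528 - 1*(-9392)) = (-14525 + (1/12)*(1/32041)*(2 - 179 + 12*32041)) + (2528 + 9392) = (-14525 + (1/12)*(1/32041)*(2 - 179 + 384492)) + 11920 = (-14525 + (1/12)*(1/32041)*384315) + 11920 = (-14525 + 128105/128164) + 11920 = -1861453995/128164 + 11920 = -333739115/128164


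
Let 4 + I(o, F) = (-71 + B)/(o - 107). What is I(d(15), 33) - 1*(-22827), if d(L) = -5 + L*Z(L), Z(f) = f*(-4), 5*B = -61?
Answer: 28871199/1265 ≈ 22823.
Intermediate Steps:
B = -61/5 (B = (⅕)*(-61) = -61/5 ≈ -12.200)
Z(f) = -4*f
d(L) = -5 - 4*L² (d(L) = -5 + L*(-4*L) = -5 - 4*L²)
I(o, F) = -4 - 416/(5*(-107 + o)) (I(o, F) = -4 + (-71 - 61/5)/(o - 107) = -4 - 416/(5*(-107 + o)))
I(d(15), 33) - 1*(-22827) = 4*(431 - 5*(-5 - 4*15²))/(5*(-107 + (-5 - 4*15²))) - 1*(-22827) = 4*(431 - 5*(-5 - 4*225))/(5*(-107 + (-5 - 4*225))) + 22827 = 4*(431 - 5*(-5 - 900))/(5*(-107 + (-5 - 900))) + 22827 = 4*(431 - 5*(-905))/(5*(-107 - 905)) + 22827 = (⅘)*(431 + 4525)/(-1012) + 22827 = (⅘)*(-1/1012)*4956 + 22827 = -4956/1265 + 22827 = 28871199/1265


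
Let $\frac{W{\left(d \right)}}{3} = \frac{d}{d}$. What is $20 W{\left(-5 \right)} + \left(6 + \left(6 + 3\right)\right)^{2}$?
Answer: $285$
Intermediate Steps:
$W{\left(d \right)} = 3$ ($W{\left(d \right)} = 3 \frac{d}{d} = 3 \cdot 1 = 3$)
$20 W{\left(-5 \right)} + \left(6 + \left(6 + 3\right)\right)^{2} = 20 \cdot 3 + \left(6 + \left(6 + 3\right)\right)^{2} = 60 + \left(6 + 9\right)^{2} = 60 + 15^{2} = 60 + 225 = 285$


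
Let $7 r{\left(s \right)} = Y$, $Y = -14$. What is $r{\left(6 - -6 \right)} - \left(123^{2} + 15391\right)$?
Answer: $-30522$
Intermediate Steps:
$r{\left(s \right)} = -2$ ($r{\left(s \right)} = \frac{1}{7} \left(-14\right) = -2$)
$r{\left(6 - -6 \right)} - \left(123^{2} + 15391\right) = -2 - \left(123^{2} + 15391\right) = -2 - \left(15129 + 15391\right) = -2 - 30520 = -30522$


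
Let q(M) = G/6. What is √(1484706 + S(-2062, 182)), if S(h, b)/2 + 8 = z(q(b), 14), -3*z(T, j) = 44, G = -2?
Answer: √13361946/3 ≈ 1218.5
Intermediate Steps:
q(M) = -⅓ (q(M) = -2/6 = -2*⅙ = -⅓)
z(T, j) = -44/3 (z(T, j) = -⅓*44 = -44/3)
S(h, b) = -136/3 (S(h, b) = -16 + 2*(-44/3) = -16 - 88/3 = -136/3)
√(1484706 + S(-2062, 182)) = √(1484706 - 136/3) = √(4453982/3) = √13361946/3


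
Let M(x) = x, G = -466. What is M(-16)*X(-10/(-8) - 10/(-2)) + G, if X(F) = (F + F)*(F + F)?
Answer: -2966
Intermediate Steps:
X(F) = 4*F² (X(F) = (2*F)*(2*F) = 4*F²)
M(-16)*X(-10/(-8) - 10/(-2)) + G = -64*(-10/(-8) - 10/(-2))² - 466 = -64*(-10*(-⅛) - 10*(-½))² - 466 = -64*(5/4 + 5)² - 466 = -64*(25/4)² - 466 = -64*625/16 - 466 = -16*625/4 - 466 = -2500 - 466 = -2966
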